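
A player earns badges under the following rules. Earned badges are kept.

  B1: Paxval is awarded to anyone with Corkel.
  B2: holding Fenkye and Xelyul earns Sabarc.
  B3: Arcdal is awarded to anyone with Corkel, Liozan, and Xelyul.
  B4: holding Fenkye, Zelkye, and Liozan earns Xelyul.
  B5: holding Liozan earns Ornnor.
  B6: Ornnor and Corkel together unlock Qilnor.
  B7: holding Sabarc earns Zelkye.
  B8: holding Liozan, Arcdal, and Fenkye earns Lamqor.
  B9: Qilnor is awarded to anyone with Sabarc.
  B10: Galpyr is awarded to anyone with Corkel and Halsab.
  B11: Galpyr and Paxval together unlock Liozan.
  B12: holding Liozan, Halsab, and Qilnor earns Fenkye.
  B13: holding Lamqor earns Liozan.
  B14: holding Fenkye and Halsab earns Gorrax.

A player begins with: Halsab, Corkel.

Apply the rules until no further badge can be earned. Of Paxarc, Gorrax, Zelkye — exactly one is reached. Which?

Gorrax

With Corkel and Halsab, Galpyr is earned (B10).
With Corkel, Paxval is earned (B1).
With Galpyr and Paxval, Liozan is earned (B11).
With Liozan, Ornnor is earned (B5).
With Ornnor and Corkel, Qilnor is earned (B6).
With Liozan, Halsab, and Qilnor, Fenkye is earned (B12).
With Fenkye and Halsab, Gorrax is earned (B14).
No rule produces Paxarc, and it is not given. Zelkye would need Sabarc (B7), but Sabarc is never earned.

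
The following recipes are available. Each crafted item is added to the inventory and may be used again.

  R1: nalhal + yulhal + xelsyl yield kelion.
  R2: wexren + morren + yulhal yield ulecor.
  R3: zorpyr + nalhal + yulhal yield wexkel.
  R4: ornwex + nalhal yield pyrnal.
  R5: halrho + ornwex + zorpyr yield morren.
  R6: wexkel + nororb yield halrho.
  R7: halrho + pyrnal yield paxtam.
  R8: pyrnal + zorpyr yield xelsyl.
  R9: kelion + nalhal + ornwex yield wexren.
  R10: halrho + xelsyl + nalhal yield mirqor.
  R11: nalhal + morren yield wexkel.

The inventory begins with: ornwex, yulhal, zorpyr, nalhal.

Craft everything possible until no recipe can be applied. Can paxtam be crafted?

paxtam would need halrho and pyrnal (R7), but halrho is never obtained.

No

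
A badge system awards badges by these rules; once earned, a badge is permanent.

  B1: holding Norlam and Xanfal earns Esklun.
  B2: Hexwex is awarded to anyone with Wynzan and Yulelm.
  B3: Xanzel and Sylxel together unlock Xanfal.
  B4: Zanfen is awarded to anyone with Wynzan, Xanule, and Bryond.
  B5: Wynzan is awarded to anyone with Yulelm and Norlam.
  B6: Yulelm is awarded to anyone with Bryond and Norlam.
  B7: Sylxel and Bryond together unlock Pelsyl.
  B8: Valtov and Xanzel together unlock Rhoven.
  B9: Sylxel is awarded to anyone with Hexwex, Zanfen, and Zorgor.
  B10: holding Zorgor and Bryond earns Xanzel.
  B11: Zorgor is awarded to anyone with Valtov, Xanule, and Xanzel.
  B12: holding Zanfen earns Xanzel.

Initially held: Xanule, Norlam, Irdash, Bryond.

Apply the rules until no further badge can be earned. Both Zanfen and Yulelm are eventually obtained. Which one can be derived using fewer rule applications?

Yulelm

Yulelm: With Bryond and Norlam, Yulelm is earned (B6). [1 rule application]
Zanfen: With Bryond and Norlam, Yulelm is earned (B6). With Yulelm and Norlam, Wynzan is earned (B5). With Wynzan, Xanule, and Bryond, Zanfen is earned (B4). [3 rule applications]
Yulelm needs fewer.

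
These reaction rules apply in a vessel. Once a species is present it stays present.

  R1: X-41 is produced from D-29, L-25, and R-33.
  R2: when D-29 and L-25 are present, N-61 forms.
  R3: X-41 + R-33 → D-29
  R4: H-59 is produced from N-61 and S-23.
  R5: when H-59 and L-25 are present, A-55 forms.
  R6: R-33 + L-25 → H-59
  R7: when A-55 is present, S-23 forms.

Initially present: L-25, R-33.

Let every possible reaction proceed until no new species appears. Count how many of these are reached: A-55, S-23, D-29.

R-33 and L-25 present → H-59 forms (R6).
H-59 and L-25 present → A-55 forms (R5).
A-55 present → S-23 forms (R7).
A-55: reached.
S-23: reached.
D-29 would need X-41 and R-33 (R3), but X-41 never forms.
Reached: A-55 and S-23 — 2 of the 3.

2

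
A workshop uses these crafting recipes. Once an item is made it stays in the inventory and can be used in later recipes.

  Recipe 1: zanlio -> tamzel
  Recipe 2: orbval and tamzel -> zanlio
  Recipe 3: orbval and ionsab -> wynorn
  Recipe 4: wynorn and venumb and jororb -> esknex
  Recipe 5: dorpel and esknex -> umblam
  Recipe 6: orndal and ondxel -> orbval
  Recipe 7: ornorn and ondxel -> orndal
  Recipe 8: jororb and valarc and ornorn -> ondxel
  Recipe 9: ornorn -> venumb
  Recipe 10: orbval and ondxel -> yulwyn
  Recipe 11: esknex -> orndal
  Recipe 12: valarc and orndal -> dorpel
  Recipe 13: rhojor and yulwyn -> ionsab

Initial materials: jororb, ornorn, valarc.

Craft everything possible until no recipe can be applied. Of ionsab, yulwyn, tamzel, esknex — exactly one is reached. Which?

yulwyn

Using Recipe 8, jororb, valarc, and ornorn make ondxel.
ornorn and ondxel -> orndal (Recipe 7).
Using Recipe 6, orndal and ondxel make orbval.
Using Recipe 10, orbval and ondxel make yulwyn.
tamzel would need zanlio (Recipe 1), but zanlio is never obtained. ionsab would need rhojor and yulwyn (Recipe 13), but rhojor is never obtained. esknex would need wynorn, venumb, and jororb (Recipe 4), but wynorn is never obtained.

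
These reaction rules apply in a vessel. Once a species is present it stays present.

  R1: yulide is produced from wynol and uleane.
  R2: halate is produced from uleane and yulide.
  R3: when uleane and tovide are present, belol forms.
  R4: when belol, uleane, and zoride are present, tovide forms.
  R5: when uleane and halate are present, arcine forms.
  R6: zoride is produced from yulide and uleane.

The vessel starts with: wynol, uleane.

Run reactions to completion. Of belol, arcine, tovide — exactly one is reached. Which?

wynol and uleane present → yulide forms (R1).
uleane and yulide present → halate forms (R2).
uleane and halate present → arcine forms (R5).
tovide would need belol, uleane, and zoride (R4), but belol never forms. belol would need uleane and tovide (R3), but tovide never forms.

arcine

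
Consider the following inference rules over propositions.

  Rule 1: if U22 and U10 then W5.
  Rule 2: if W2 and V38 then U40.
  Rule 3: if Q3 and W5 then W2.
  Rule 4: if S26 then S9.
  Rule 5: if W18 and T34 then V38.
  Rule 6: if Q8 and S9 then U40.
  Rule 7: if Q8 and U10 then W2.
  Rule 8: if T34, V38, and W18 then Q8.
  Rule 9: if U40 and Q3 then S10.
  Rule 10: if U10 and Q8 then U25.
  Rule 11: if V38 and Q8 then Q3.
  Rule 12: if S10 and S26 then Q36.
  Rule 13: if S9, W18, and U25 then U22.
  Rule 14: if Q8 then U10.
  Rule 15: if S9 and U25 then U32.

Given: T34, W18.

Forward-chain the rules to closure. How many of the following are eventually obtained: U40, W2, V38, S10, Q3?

5

From W18 and T34, Rule 5 gives V38.
From T34, V38, and W18, Rule 8 gives Q8.
From V38 and Q8, Rule 11 gives Q3.
From Q8, Rule 14 gives U10.
From Q8 and U10, Rule 7 gives W2.
W2 and V38 hold, so U40 follows (Rule 2).
U40 and Q3 hold, so S10 follows (Rule 9).
U40: reached.
W2: reached.
V38: reached.
S10: reached.
Q3: reached.
All 5 are reached.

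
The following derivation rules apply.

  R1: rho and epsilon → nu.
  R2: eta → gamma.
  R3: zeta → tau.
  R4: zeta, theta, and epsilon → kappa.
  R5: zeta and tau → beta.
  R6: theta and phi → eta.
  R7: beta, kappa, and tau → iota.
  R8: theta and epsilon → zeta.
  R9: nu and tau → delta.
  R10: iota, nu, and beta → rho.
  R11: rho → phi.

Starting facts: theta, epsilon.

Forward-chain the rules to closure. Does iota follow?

theta and epsilon hold, so zeta follows (R8).
From zeta, theta, and epsilon, R4 gives kappa.
zeta holds, so tau follows (R3).
zeta and tau hold, so beta follows (R5).
From beta, kappa, and tau, R7 gives iota.

Yes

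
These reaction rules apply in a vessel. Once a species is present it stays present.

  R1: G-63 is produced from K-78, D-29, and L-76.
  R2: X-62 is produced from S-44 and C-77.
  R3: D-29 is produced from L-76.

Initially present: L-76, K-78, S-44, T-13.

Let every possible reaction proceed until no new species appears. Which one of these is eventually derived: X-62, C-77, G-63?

G-63

L-76 present → D-29 forms (R3).
K-78, D-29, and L-76 present → G-63 forms (R1).
No rule produces C-77, and it is not given. X-62 would need S-44 and C-77 (R2), but C-77 never forms.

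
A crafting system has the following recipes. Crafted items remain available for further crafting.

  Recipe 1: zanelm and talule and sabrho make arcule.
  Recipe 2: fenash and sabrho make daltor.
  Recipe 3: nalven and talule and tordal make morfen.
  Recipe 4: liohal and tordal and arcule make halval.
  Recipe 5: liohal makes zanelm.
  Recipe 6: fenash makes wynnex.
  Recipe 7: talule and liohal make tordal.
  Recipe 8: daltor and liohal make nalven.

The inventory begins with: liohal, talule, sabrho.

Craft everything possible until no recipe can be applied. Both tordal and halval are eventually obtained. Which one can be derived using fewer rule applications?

tordal: Using Recipe 7, talule and liohal make tordal. [1 rule application]
halval: talule and liohal → tordal (Recipe 7). liohal → zanelm (Recipe 5). Using Recipe 1, zanelm, talule, and sabrho make arcule. liohal and tordal and arcule → halval (Recipe 4). [4 rule applications]
tordal needs fewer.

tordal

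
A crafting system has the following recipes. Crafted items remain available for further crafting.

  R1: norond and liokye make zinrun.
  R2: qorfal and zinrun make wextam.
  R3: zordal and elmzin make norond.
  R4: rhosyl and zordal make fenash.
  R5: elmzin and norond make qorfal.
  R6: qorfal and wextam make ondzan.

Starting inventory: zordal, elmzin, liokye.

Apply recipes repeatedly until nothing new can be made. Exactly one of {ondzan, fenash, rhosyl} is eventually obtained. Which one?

ondzan

zordal and elmzin → norond (R3).
norond and liokye → zinrun (R1).
Using R5, elmzin and norond make qorfal.
Using R2, qorfal and zinrun make wextam.
Using R6, qorfal and wextam make ondzan.
No rule produces rhosyl, and it is not given. fenash would need rhosyl and zordal (R4), but rhosyl is never obtained.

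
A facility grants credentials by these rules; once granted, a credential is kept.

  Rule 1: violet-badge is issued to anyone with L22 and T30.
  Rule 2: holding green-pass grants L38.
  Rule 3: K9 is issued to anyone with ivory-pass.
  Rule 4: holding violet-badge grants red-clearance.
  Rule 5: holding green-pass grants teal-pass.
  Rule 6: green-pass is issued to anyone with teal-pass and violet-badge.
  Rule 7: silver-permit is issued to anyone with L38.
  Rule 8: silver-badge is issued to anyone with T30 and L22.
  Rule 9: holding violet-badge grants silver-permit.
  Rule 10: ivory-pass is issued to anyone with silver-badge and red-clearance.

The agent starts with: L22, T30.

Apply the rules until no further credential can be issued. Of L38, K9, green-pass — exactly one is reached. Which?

K9

Holding L22 and T30 grants violet-badge (Rule 1).
Holding T30 and L22 grants silver-badge (Rule 8).
Holding violet-badge grants red-clearance (Rule 4).
Holding silver-badge and red-clearance grants ivory-pass (Rule 10).
Holding ivory-pass grants K9 (Rule 3).
green-pass would need teal-pass and violet-badge (Rule 6), but teal-pass is never granted. L38 would need green-pass (Rule 2), but green-pass is never granted.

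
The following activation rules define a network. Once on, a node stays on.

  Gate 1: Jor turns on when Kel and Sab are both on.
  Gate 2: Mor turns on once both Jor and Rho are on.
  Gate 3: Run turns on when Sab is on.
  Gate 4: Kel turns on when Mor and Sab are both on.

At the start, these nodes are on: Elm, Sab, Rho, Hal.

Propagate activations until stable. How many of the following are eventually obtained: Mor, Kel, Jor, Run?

1

Gate 3: Sab on → Run on.
Mor would need Jor and Rho (Gate 2), but Jor never turns on.
Kel would need Mor and Sab (Gate 4), but Mor never turns on.
Jor would need Kel and Sab (Gate 1), but Kel never turns on.
Run: reached.
Reached: Run — 1 of the 4.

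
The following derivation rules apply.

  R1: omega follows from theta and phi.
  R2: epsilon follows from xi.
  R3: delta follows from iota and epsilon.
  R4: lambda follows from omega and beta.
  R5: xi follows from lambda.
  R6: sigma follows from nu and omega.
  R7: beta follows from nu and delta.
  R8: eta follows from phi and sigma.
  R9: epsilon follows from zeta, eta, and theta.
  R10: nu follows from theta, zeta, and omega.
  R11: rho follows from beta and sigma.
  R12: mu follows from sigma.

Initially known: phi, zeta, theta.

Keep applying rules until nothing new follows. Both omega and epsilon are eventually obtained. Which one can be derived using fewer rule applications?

omega: theta and phi hold, so omega follows (R1). [1 rule application]
epsilon: From theta and phi, R1 gives omega. From theta, zeta, and omega, R10 gives nu. From nu and omega, R6 gives sigma. phi and sigma hold, so eta follows (R8). zeta, eta, and theta hold, so epsilon follows (R9). [5 rule applications]
omega needs fewer.

omega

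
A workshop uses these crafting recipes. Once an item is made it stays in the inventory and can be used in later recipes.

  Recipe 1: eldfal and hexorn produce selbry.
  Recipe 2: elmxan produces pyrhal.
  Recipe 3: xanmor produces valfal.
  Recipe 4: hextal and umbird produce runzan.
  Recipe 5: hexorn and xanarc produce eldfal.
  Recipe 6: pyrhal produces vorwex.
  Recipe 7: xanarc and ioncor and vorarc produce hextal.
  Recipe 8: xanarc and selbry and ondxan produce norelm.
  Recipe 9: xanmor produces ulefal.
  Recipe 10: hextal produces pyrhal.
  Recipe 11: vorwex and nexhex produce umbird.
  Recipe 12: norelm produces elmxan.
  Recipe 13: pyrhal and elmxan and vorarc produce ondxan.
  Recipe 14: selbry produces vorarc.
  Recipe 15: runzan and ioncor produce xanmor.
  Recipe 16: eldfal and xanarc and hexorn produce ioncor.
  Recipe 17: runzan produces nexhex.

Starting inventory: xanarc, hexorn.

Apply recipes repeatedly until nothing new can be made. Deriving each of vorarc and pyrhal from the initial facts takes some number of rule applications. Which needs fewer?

vorarc

vorarc: hexorn and xanarc → eldfal (Recipe 5). Using Recipe 1, eldfal and hexorn make selbry. Using Recipe 14, selbry makes vorarc. [3 rule applications]
pyrhal: Using Recipe 5, hexorn and xanarc make eldfal. Using Recipe 16, eldfal, xanarc, and hexorn make ioncor. Using Recipe 1, eldfal and hexorn make selbry. selbry → vorarc (Recipe 14). xanarc and ioncor and vorarc → hextal (Recipe 7). hextal → pyrhal (Recipe 10). [6 rule applications]
vorarc needs fewer.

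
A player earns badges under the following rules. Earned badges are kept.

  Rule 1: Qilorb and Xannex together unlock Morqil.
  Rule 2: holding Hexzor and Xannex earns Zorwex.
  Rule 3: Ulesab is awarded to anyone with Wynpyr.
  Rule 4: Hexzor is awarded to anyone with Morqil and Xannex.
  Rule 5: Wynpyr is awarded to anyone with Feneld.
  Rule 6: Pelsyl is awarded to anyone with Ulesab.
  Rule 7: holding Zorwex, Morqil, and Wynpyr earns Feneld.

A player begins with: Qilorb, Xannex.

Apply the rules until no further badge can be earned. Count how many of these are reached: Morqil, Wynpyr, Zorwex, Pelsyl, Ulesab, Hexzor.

With Qilorb and Xannex, Morqil is earned (Rule 1).
With Morqil and Xannex, Hexzor is earned (Rule 4).
With Hexzor and Xannex, Zorwex is earned (Rule 2).
Morqil: reached.
Wynpyr would need Feneld (Rule 5), but Feneld is never earned.
Zorwex: reached.
Pelsyl would need Ulesab (Rule 6), but Ulesab is never earned.
Ulesab would need Wynpyr (Rule 3), but Wynpyr is never earned.
Hexzor: reached.
Reached: Morqil, Zorwex, and Hexzor — 3 of the 6.

3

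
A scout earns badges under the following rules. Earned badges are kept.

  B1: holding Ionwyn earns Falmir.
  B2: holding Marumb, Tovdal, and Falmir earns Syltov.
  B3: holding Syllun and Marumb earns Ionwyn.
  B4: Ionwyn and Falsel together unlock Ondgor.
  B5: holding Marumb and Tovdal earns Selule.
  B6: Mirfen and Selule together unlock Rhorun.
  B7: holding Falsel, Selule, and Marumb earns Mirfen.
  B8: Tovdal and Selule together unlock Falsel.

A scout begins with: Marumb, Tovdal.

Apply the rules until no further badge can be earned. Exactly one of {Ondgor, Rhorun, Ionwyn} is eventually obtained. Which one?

With Marumb and Tovdal, Selule is earned (B5).
With Tovdal and Selule, Falsel is earned (B8).
With Falsel, Selule, and Marumb, Mirfen is earned (B7).
With Mirfen and Selule, Rhorun is earned (B6).
Ondgor would need Ionwyn and Falsel (B4), but Ionwyn is never earned. Ionwyn would need Syllun and Marumb (B3), but Syllun is never earned.

Rhorun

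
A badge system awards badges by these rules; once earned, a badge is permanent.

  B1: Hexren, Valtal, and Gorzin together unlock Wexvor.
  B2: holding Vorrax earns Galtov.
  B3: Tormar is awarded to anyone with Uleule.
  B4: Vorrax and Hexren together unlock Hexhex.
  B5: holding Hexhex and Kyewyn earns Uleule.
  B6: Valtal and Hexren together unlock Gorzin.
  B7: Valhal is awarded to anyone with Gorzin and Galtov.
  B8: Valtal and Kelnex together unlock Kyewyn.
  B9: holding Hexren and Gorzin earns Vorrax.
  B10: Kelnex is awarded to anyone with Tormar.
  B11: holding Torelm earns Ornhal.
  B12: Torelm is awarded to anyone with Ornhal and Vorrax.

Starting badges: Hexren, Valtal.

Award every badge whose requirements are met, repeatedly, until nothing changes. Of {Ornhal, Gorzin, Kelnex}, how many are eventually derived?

With Valtal and Hexren, Gorzin is earned (B6).
Ornhal would need Torelm (B11), but Torelm is never earned.
Gorzin: reached.
Kelnex would need Tormar (B10), but Tormar is never earned.
Reached: Gorzin — 1 of the 3.

1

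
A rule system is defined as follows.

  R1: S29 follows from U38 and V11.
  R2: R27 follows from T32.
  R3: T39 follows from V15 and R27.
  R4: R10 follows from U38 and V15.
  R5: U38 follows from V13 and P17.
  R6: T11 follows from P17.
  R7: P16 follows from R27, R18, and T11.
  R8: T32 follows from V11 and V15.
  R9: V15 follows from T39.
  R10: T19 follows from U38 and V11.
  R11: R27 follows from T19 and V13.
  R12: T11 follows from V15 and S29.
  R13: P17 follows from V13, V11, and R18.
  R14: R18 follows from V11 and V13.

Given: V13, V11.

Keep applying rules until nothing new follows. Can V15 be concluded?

V15 would need T39 (R9), but T39 is never established.

No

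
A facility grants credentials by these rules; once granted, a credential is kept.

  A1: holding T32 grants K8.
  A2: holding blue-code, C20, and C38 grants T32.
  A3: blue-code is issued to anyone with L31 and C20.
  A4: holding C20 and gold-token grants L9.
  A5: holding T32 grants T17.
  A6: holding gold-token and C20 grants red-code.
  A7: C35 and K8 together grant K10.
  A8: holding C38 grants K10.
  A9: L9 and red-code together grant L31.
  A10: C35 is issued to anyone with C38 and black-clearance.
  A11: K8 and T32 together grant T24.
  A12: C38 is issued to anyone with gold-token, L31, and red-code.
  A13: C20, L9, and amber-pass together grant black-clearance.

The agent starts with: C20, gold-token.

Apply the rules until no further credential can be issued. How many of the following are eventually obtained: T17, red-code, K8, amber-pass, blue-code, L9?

Holding gold-token and C20 grants red-code (A6).
Holding C20 and gold-token grants L9 (A4).
Holding L9 and red-code grants L31 (A9).
Holding gold-token, L31, and red-code grants C38 (A12).
Holding L31 and C20 grants blue-code (A3).
Holding blue-code, C20, and C38 grants T32 (A2).
Holding T32 grants K8 (A1).
Holding T32 grants T17 (A5).
T17: reached.
red-code: reached.
K8: reached.
No rule produces amber-pass, and it is not given.
blue-code: reached.
L9: reached.
Reached: T17, red-code, K8, blue-code, and L9 — 5 of the 6.

5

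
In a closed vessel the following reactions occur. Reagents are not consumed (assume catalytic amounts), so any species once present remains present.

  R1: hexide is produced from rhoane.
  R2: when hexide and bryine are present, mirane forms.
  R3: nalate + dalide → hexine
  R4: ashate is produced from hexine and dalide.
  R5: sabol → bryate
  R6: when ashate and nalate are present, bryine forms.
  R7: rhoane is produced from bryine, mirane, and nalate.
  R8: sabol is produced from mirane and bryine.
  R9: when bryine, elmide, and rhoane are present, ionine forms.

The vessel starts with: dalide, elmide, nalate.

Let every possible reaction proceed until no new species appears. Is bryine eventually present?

Yes

nalate and dalide present → hexine forms (R3).
hexine and dalide present → ashate forms (R4).
ashate and nalate present → bryine forms (R6).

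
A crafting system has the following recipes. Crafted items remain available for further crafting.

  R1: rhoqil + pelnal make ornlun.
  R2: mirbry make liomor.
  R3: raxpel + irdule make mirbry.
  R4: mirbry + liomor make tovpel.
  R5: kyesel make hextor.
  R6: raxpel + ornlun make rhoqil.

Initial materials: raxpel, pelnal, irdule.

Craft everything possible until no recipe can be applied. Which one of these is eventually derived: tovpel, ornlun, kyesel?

tovpel

Using R3, raxpel and irdule make mirbry.
Using R2, mirbry makes liomor.
Using R4, mirbry and liomor make tovpel.
No rule produces kyesel, and it is not given. ornlun would need rhoqil and pelnal (R1), but rhoqil is never obtained.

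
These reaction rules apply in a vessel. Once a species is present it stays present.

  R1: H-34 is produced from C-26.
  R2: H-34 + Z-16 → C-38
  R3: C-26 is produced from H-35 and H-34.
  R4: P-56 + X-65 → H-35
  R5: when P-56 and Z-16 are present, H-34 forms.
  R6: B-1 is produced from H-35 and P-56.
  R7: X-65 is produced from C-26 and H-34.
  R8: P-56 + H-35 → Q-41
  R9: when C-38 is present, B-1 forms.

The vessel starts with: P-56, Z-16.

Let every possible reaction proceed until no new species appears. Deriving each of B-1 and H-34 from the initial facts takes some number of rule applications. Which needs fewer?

H-34: P-56 and Z-16 present → H-34 forms (R5). [1 rule application]
B-1: P-56 and Z-16 present → H-34 forms (R5). H-34 and Z-16 present → C-38 forms (R2). C-38 present → B-1 forms (R9). [3 rule applications]
H-34 needs fewer.

H-34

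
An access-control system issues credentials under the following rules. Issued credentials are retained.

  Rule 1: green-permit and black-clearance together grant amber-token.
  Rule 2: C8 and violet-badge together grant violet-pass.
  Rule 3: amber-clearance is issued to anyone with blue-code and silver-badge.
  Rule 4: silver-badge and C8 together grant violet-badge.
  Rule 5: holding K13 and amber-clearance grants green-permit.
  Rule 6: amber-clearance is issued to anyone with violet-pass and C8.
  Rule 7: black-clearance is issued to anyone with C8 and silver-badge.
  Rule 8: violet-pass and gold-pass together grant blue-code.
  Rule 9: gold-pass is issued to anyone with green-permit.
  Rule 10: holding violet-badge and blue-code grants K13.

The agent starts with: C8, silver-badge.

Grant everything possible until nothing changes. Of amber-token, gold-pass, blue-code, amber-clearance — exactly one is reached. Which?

Holding silver-badge and C8 grants violet-badge (Rule 4).
Holding C8 and violet-badge grants violet-pass (Rule 2).
Holding violet-pass and C8 grants amber-clearance (Rule 6).
amber-token would need green-permit and black-clearance (Rule 1), but green-permit is never granted. gold-pass would need green-permit (Rule 9), but green-permit is never granted. blue-code would need violet-pass and gold-pass (Rule 8), but gold-pass is never granted.

amber-clearance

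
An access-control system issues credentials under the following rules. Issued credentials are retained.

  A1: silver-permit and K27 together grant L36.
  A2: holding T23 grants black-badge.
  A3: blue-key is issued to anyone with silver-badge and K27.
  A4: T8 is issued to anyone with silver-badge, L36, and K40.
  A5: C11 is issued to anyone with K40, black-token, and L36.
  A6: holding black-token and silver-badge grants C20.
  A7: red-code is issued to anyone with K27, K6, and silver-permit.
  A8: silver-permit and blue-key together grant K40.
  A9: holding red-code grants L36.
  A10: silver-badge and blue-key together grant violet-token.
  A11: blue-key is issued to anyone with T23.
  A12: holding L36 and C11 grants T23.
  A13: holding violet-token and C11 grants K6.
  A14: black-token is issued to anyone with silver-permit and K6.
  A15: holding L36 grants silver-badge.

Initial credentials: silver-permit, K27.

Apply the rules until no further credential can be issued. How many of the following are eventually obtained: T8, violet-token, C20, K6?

Holding silver-permit and K27 grants L36 (A1).
Holding L36 grants silver-badge (A15).
Holding silver-badge and K27 grants blue-key (A3).
Holding silver-permit and blue-key grants K40 (A8).
Holding silver-badge and blue-key grants violet-token (A10).
Holding silver-badge, L36, and K40 grants T8 (A4).
T8: reached.
violet-token: reached.
C20 would need black-token and silver-badge (A6), but black-token is never granted.
K6 would need violet-token and C11 (A13), but C11 is never granted.
Reached: T8 and violet-token — 2 of the 4.

2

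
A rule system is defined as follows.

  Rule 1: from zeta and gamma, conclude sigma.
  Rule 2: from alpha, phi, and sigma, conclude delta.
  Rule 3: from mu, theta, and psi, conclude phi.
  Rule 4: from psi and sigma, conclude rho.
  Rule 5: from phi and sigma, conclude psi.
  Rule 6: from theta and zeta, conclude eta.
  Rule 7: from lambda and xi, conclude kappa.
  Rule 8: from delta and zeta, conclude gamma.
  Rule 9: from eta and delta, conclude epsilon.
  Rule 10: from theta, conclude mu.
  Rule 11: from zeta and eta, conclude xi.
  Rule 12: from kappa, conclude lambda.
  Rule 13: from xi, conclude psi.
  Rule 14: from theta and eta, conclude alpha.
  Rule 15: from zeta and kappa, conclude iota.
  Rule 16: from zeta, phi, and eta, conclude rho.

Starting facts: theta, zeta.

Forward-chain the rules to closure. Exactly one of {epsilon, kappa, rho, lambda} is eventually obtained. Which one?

From theta and zeta, Rule 6 gives eta.
From theta, Rule 10 gives mu.
From zeta and eta, Rule 11 gives xi.
xi holds, so psi follows (Rule 13).
From mu, theta, and psi, Rule 3 gives phi.
zeta, phi, and eta hold, so rho follows (Rule 16).
epsilon would need eta and delta (Rule 9), but delta is never established. lambda would need kappa (Rule 12), but kappa is never established. kappa would need lambda and xi (Rule 7), but lambda is never established.

rho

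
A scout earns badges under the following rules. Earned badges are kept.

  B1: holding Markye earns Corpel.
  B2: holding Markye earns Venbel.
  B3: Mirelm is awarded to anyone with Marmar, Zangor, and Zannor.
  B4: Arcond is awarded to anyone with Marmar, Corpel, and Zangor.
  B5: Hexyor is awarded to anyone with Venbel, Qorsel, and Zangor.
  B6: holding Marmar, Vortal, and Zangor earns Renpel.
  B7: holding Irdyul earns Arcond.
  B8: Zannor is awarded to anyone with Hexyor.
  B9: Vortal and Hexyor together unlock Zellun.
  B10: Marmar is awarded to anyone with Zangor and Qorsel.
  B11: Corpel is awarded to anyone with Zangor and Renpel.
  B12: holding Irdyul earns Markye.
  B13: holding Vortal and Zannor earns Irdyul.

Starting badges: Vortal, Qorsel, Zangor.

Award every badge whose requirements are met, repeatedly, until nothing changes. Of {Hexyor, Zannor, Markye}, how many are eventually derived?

Hexyor would need Venbel, Qorsel, and Zangor (B5), but Venbel is never earned.
Zannor would need Hexyor (B8), but Hexyor is never earned.
Markye would need Irdyul (B12), but Irdyul is never earned.
None of the 3 are reached.

0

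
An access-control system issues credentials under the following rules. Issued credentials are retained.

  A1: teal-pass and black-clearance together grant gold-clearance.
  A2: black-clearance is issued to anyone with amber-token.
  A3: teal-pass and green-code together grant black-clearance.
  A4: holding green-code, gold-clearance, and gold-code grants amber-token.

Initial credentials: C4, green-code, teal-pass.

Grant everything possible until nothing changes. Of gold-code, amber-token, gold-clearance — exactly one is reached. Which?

Holding teal-pass and green-code grants black-clearance (A3).
Holding teal-pass and black-clearance grants gold-clearance (A1).
amber-token would need green-code, gold-clearance, and gold-code (A4), but gold-code is never granted. No rule produces gold-code, and it is not given.

gold-clearance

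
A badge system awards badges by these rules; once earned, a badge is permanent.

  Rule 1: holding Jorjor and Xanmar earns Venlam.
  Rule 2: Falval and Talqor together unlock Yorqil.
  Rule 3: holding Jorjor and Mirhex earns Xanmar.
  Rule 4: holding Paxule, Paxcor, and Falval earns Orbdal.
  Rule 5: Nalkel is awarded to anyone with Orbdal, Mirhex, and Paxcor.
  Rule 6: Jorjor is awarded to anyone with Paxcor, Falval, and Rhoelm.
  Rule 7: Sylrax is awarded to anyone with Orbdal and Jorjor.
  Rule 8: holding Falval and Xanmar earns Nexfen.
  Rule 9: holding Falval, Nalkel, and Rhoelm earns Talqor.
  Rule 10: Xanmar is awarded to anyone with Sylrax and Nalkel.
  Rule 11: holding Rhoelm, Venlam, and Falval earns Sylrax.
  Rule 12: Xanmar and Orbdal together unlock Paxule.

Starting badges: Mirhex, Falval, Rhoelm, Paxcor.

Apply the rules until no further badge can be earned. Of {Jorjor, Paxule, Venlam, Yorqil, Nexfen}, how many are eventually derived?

3

With Paxcor, Falval, and Rhoelm, Jorjor is earned (Rule 6).
With Jorjor and Mirhex, Xanmar is earned (Rule 3).
With Jorjor and Xanmar, Venlam is earned (Rule 1).
With Falval and Xanmar, Nexfen is earned (Rule 8).
Jorjor: reached.
Paxule would need Xanmar and Orbdal (Rule 12), but Orbdal is never earned.
Venlam: reached.
Yorqil would need Falval and Talqor (Rule 2), but Talqor is never earned.
Nexfen: reached.
Reached: Jorjor, Venlam, and Nexfen — 3 of the 5.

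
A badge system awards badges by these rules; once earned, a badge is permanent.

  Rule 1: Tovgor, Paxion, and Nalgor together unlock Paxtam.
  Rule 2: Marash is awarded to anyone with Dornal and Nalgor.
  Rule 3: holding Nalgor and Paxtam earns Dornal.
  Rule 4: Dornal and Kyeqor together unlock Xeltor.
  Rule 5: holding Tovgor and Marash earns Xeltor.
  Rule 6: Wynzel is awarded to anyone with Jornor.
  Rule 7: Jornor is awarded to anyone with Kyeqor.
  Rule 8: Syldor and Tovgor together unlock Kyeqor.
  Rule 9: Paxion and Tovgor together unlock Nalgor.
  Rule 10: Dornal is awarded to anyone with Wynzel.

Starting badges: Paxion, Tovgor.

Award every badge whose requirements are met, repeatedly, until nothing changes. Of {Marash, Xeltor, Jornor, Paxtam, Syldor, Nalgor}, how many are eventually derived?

4

With Paxion and Tovgor, Nalgor is earned (Rule 9).
With Tovgor, Paxion, and Nalgor, Paxtam is earned (Rule 1).
With Nalgor and Paxtam, Dornal is earned (Rule 3).
With Dornal and Nalgor, Marash is earned (Rule 2).
With Tovgor and Marash, Xeltor is earned (Rule 5).
Marash: reached.
Xeltor: reached.
Jornor would need Kyeqor (Rule 7), but Kyeqor is never earned.
Paxtam: reached.
No rule produces Syldor, and it is not given.
Nalgor: reached.
Reached: Marash, Xeltor, Paxtam, and Nalgor — 4 of the 6.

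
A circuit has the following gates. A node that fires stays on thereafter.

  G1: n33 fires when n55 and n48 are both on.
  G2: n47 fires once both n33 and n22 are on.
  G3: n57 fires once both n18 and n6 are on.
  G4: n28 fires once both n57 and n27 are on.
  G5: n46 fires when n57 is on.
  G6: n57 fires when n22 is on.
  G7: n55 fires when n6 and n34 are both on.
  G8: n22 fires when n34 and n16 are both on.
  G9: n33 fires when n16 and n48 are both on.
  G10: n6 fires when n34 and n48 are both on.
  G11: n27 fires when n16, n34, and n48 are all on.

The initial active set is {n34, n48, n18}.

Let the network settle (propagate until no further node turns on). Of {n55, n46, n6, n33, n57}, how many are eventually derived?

5

G10: n34 and n48 on → n6 on.
G7: n6 and n34 on → n55 on.
G3: n18 and n6 on → n57 on.
n55 and n48 are on, so n33 fires (G1).
n57 is on, so n46 fires (G5).
n55: reached.
n46: reached.
n6: reached.
n33: reached.
n57: reached.
All 5 are reached.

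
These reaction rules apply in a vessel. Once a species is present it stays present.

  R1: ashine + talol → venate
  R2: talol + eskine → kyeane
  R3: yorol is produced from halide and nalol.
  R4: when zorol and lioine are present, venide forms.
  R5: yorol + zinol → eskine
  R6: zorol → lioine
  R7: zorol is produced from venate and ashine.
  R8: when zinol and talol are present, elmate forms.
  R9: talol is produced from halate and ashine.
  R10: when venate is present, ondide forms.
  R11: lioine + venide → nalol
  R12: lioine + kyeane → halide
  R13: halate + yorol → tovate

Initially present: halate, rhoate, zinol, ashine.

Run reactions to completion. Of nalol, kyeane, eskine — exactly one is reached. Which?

halate and ashine present → talol forms (R9).
ashine and talol present → venate forms (R1).
venate and ashine present → zorol forms (R7).
zorol present → lioine forms (R6).
zorol and lioine present → venide forms (R4).
lioine and venide present → nalol forms (R11).
eskine would need yorol and zinol (R5), but yorol never forms. kyeane would need talol and eskine (R2), but eskine never forms.

nalol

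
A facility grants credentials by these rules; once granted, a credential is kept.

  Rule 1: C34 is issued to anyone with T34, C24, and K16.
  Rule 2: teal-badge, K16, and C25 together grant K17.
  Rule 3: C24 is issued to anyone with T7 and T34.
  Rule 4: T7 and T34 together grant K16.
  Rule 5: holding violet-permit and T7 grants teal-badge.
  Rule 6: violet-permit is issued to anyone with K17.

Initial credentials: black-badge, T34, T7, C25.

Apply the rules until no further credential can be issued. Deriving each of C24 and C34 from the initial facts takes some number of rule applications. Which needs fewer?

C24

C24: Holding T7 and T34 grants C24 (Rule 3). [1 rule application]
C34: Holding T7 and T34 grants K16 (Rule 4). Holding T7 and T34 grants C24 (Rule 3). Holding T34, C24, and K16 grants C34 (Rule 1). [3 rule applications]
C24 needs fewer.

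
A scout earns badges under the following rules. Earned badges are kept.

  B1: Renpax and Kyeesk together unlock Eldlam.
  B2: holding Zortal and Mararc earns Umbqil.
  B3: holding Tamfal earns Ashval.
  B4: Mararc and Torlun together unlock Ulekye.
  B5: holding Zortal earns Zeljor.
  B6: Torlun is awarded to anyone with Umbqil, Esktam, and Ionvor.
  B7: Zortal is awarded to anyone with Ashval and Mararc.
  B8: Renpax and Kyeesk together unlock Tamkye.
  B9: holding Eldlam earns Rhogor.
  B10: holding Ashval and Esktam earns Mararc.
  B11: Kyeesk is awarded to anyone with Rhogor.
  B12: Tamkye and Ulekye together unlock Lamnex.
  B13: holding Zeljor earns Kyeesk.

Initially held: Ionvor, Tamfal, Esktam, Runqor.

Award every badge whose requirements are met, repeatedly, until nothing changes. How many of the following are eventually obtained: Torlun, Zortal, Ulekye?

With Tamfal, Ashval is earned (B3).
With Ashval and Esktam, Mararc is earned (B10).
With Ashval and Mararc, Zortal is earned (B7).
With Zortal and Mararc, Umbqil is earned (B2).
With Umbqil, Esktam, and Ionvor, Torlun is earned (B6).
With Mararc and Torlun, Ulekye is earned (B4).
Torlun: reached.
Zortal: reached.
Ulekye: reached.
All 3 are reached.

3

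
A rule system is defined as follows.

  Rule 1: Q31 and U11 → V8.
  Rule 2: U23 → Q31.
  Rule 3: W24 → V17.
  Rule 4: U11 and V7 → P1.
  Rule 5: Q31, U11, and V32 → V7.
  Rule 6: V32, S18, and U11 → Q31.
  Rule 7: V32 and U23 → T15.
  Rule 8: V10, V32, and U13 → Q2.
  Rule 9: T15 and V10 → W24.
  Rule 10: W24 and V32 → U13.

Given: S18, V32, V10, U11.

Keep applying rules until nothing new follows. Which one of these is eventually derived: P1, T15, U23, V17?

From V32, S18, and U11, Rule 6 gives Q31.
From Q31, U11, and V32, Rule 5 gives V7.
From U11 and V7, Rule 4 gives P1.
No rule produces U23, and it is not given. T15 would need V32 and U23 (Rule 7), but U23 is never established. V17 would need W24 (Rule 3), but W24 is never established.

P1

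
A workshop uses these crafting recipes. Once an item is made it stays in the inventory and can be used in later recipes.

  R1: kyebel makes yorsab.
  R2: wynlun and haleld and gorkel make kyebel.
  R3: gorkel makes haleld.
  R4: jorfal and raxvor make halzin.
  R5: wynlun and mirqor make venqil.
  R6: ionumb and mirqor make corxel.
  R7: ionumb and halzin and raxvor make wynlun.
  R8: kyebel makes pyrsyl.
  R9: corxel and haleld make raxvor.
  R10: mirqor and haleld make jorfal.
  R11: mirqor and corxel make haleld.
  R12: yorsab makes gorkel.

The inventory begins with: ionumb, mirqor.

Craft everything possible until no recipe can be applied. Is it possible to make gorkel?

No

gorkel would need yorsab (R12), but yorsab is never obtained.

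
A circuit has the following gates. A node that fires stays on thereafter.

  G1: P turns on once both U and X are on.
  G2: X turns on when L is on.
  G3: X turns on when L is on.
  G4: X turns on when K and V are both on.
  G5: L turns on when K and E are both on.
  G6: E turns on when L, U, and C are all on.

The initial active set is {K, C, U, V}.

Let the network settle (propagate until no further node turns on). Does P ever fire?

Yes

G4: K and V on → X on.
G1: U and X on → P on.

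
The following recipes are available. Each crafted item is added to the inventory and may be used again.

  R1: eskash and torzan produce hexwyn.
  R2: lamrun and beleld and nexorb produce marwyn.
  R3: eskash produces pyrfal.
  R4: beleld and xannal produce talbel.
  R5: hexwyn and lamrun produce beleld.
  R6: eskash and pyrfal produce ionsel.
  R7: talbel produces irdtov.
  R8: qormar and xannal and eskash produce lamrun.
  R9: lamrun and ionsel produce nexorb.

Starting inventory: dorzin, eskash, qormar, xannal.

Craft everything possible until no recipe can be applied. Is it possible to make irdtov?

No

irdtov would need talbel (R7), but talbel is never obtained.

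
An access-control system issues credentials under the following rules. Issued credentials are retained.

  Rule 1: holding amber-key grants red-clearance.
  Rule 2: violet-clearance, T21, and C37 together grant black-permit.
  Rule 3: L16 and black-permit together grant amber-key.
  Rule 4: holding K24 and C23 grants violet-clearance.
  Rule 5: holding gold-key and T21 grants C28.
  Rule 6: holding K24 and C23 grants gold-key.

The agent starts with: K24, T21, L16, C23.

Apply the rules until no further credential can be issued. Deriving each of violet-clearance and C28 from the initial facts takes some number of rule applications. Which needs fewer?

violet-clearance

violet-clearance: Holding K24 and C23 grants violet-clearance (Rule 4). [1 rule application]
C28: Holding K24 and C23 grants gold-key (Rule 6). Holding gold-key and T21 grants C28 (Rule 5). [2 rule applications]
violet-clearance needs fewer.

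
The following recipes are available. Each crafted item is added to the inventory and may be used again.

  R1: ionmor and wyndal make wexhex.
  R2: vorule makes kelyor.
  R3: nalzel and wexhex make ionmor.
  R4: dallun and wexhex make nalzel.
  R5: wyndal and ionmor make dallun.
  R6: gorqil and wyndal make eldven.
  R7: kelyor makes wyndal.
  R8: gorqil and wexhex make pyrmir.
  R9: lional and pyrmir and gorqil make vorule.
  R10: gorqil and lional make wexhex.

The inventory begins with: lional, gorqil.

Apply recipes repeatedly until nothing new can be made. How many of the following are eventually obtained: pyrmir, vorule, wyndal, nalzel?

Using R10, gorqil and lional make wexhex.
Using R8, gorqil and wexhex make pyrmir.
Using R9, lional, pyrmir, and gorqil make vorule.
Using R2, vorule makes kelyor.
kelyor → wyndal (R7).
pyrmir: reached.
vorule: reached.
wyndal: reached.
nalzel would need dallun and wexhex (R4), but dallun is never obtained.
Reached: pyrmir, vorule, and wyndal — 3 of the 4.

3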